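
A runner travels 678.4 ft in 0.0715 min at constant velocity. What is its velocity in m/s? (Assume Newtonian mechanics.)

d = 678.4 ft × 0.3048 = 206.776 m
t = 0.0715 min × 60.0 = 4.29 s
v = d / t = 206.776 / 4.29 = 48.2 m/s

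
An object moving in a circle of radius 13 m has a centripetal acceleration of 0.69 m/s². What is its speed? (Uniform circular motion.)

v = √(a_c × r) = √(0.69 × 13) = 2.99 m/s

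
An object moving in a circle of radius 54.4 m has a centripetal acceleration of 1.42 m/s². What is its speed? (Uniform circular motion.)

v = √(a_c × r) = √(1.42 × 54.4) = 8.79 m/s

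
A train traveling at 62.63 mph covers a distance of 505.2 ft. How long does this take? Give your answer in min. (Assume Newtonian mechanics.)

d = 505.2 ft × 0.3048 = 153.985 m
v = 62.63 mph × 0.44704 = 27.9981 m/s
t = d / v = 153.985 / 27.9981 = 5.49984 s
t = 5.49984 s / 60.0 = 0.09166 min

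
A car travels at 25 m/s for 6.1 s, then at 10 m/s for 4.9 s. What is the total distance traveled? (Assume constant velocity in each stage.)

d₁ = v₁t₁ = 25 × 6.1 = 152.5 m
d₂ = v₂t₂ = 10 × 4.9 = 49.0 m
d_total = 152.5 + 49.0 = 201.5 m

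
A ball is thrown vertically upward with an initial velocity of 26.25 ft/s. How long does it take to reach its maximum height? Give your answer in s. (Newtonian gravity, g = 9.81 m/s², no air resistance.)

v₀ = 26.25 ft/s × 0.3048 = 8.001 m/s
t_up = v₀ / g = 8.001 / 9.81 = 0.8156 s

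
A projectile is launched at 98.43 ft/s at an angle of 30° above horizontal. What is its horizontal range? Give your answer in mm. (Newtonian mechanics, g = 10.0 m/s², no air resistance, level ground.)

v₀ = 98.43 ft/s × 0.3048 = 30.0015 m/s
R = v₀² × sin(2θ) / g = 30.0015² × sin(2 × 30°) / 10.0 = 900.09 × 0.866025 / 10.0 = 77.95 m
R = 77.95 m / 0.001 = 77950 mm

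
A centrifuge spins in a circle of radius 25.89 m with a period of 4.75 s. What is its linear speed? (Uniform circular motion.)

v = 2πr/T = 2π×25.89/4.75 = 34.25 m/s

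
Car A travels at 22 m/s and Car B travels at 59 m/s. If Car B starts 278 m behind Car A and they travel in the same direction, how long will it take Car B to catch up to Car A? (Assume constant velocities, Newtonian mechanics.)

Relative speed: v_rel = 59 - 22 = 37 m/s
Time to catch: t = d₀/v_rel = 278/37 = 7.51 s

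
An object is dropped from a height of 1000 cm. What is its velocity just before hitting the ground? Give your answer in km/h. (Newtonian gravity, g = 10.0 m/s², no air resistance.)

h = 1000 cm × 0.01 = 10.0 m
v = √(2gh) = √(2 × 10.0 × 10.0) = 14.1421 m/s
v = 14.1421 m/s / 0.2777777777777778 = 50.91 km/h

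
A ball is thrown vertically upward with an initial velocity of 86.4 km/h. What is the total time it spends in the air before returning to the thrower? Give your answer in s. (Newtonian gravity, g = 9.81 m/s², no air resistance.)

v₀ = 86.4 km/h × 0.2777777777777778 = 24.0 m/s
t_total = 2 × v₀ / g = 2 × 24.0 / 9.81 = 4.893 s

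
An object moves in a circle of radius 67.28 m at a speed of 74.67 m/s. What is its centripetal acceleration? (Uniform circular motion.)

a_c = v²/r = 74.67²/67.28 = 5575.6089/67.28 = 82.87 m/s²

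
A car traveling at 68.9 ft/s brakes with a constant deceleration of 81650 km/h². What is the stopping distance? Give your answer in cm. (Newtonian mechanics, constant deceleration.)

v₀ = 68.9 ft/s × 0.3048 = 21.0007 m/s
a = 81650 km/h² × 7.716049382716049e-05 = 6.30015 m/s²
d = v₀² / (2a) = 21.0007² / (2 × 6.30015) = 441.029 / 12.6003 = 35.0015 m
d = 35.0015 m / 0.01 = 3500 cm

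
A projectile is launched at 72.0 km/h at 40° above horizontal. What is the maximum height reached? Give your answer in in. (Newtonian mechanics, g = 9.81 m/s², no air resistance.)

v₀ = 72.0 km/h × 0.2777777777777778 = 20.0 m/s
H = v₀² × sin²(θ) / (2g) = 20.0² × sin(40°)² / (2 × 9.81) = 400.0 × 0.413176 / 19.62 = 8.42357 m
H = 8.42357 m / 0.0254 = 331.6 in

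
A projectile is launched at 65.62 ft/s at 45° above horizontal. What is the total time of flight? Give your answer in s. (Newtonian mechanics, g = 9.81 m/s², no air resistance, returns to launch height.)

v₀ = 65.62 ft/s × 0.3048 = 20.001 m/s
T = 2 × v₀ × sin(θ) / g = 2 × 20.001 × sin(45°) / 9.81 = 2 × 20.001 × 0.707107 / 9.81 = 2.883 s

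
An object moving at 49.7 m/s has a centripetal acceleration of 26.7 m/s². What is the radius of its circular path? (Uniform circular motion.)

r = v²/a_c = 49.7²/26.7 = 92.51 m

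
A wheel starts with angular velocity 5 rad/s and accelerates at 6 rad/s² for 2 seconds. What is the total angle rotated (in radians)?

θ = ω₀t + ½αt² = 5×2 + ½×6×2² = 22.0 rad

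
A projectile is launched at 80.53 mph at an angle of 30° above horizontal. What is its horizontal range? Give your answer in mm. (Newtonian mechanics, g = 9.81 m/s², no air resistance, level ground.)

v₀ = 80.53 mph × 0.44704 = 36.0001 m/s
R = v₀² × sin(2θ) / g = 36.0001² × sin(2 × 30°) / 9.81 = 1296.01 × 0.866025 / 9.81 = 114.412 m
R = 114.412 m / 0.001 = 114400 mm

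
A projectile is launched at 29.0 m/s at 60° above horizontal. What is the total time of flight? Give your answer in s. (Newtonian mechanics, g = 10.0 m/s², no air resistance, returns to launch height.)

T = 2 × v₀ × sin(θ) / g = 2 × 29.0 × sin(60°) / 10.0 = 2 × 29.0 × 0.866025 / 10.0 = 5.023 s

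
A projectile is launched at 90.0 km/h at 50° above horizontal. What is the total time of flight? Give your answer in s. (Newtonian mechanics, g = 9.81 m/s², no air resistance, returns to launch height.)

v₀ = 90.0 km/h × 0.2777777777777778 = 25.0 m/s
T = 2 × v₀ × sin(θ) / g = 2 × 25.0 × sin(50°) / 9.81 = 2 × 25.0 × 0.766044 / 9.81 = 3.904 s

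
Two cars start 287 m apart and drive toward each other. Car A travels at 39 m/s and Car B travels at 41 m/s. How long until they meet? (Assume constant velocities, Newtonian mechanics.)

Combined speed: v_combined = 39 + 41 = 80 m/s
Time to meet: t = d/v_combined = 287/80 = 3.59 s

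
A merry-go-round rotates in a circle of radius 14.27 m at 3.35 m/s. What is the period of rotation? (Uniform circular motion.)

T = 2πr/v = 2π×14.27/3.35 = 26.76 s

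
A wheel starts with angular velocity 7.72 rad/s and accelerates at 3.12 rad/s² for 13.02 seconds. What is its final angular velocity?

ω = ω₀ + αt = 7.72 + 3.12 × 13.02 = 48.34 rad/s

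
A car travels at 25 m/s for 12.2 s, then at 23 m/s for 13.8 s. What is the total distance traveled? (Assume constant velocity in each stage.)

d₁ = v₁t₁ = 25 × 12.2 = 305.0 m
d₂ = v₂t₂ = 23 × 13.8 = 317.4 m
d_total = 305.0 + 317.4 = 622.4 m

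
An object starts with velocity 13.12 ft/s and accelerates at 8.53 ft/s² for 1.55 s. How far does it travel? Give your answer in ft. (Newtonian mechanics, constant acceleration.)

v₀ = 13.12 ft/s × 0.3048 = 3.99898 m/s
a = 8.53 ft/s² × 0.3048 = 2.59994 m/s²
d = v₀ × t + ½ × a × t² = 3.99898 × 1.55 + 0.5 × 2.59994 × 1.55² = 9.3216 m
d = 9.3216 m / 0.3048 = 30.58 ft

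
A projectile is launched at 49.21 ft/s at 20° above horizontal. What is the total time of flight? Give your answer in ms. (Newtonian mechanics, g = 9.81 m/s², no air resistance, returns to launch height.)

v₀ = 49.21 ft/s × 0.3048 = 14.9992 m/s
T = 2 × v₀ × sin(θ) / g = 2 × 14.9992 × sin(20°) / 9.81 = 2 × 14.9992 × 0.34202 / 9.81 = 1.04588 s
T = 1.04588 s / 0.001 = 1046 ms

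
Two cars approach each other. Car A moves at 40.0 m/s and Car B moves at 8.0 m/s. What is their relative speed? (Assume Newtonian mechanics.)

v_rel = v_A + v_B = 40.0 + 8.0 = 48.0 m/s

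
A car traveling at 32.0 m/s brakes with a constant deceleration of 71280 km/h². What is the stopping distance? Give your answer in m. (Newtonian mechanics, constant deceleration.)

a = 71280 km/h² × 7.716049382716049e-05 = 5.5 m/s²
d = v₀² / (2a) = 32.0² / (2 × 5.5) = 1024.0 / 11.0 = 93.09 m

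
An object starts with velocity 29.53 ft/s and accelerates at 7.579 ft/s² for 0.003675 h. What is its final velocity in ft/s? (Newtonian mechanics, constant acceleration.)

v₀ = 29.53 ft/s × 0.3048 = 9.00074 m/s
a = 7.579 ft/s² × 0.3048 = 2.31008 m/s²
t = 0.003675 h × 3600.0 = 13.23 s
v = v₀ + a × t = 9.00074 + 2.31008 × 13.23 = 39.5631 m/s
v = 39.5631 m/s / 0.3048 = 129.8 ft/s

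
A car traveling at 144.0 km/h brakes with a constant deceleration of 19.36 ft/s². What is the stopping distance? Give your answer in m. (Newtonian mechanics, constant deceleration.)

v₀ = 144.0 km/h × 0.2777777777777778 = 40.0 m/s
a = 19.36 ft/s² × 0.3048 = 5.90093 m/s²
d = v₀² / (2a) = 40.0² / (2 × 5.90093) = 1600.0 / 11.8019 = 135.6 m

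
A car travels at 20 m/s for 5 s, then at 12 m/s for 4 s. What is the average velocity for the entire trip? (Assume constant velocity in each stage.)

d₁ = v₁t₁ = 20 × 5 = 100 m
d₂ = v₂t₂ = 12 × 4 = 48 m
d_total = 148 m, t_total = 9 s
v_avg = d_total/t_total = 148/9 = 16.44 m/s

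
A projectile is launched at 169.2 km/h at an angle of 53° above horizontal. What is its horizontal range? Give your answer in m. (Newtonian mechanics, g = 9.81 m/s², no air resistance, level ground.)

v₀ = 169.2 km/h × 0.2777777777777778 = 47.0 m/s
R = v₀² × sin(2θ) / g = 47.0² × sin(2 × 53°) / 9.81 = 2209.0 × 0.961262 / 9.81 = 216.5 m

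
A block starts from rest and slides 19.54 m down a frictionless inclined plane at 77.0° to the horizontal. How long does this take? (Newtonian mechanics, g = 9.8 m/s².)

a = g sin(θ) = 9.8 × sin(77.0°) = 9.5488 m/s²
t = √(2d/a) = √(2 × 19.54 / 9.5488) = 2.02 s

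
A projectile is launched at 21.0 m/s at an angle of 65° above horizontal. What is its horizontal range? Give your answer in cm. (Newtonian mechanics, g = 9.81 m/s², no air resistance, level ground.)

R = v₀² × sin(2θ) / g = 21.0² × sin(2 × 65°) / 9.81 = 441.0 × 0.766044 / 9.81 = 34.4368 m
R = 34.4368 m / 0.01 = 3444 cm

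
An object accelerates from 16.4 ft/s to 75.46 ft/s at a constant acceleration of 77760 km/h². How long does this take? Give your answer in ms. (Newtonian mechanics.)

v₀ = 16.4 ft/s × 0.3048 = 4.99872 m/s
v = 75.46 ft/s × 0.3048 = 23.0002 m/s
a = 77760 km/h² × 7.716049382716049e-05 = 6.0 m/s²
t = (v - v₀) / a = (23.0002 - 4.99872) / 6.0 = 3.00025 s
t = 3.00025 s / 0.001 = 3000 ms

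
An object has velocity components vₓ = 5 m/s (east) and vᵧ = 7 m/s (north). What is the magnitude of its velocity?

|v| = √(vₓ² + vᵧ²) = √(5² + 7²) = √(74) = 8.6 m/s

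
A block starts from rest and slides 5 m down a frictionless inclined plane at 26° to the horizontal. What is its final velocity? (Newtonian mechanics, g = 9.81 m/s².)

a = g sin(θ) = 9.81 × sin(26°) = 4.3004 m/s²
v = √(2ad) = √(2 × 4.3004 × 5) = 6.56 m/s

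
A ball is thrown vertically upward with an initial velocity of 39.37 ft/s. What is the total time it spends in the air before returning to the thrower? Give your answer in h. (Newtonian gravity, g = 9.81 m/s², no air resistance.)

v₀ = 39.37 ft/s × 0.3048 = 12.0 m/s
t_total = 2 × v₀ / g = 2 × 12.0 / 9.81 = 2.44648 s
t_total = 2.44648 s / 3600.0 = 0.0006796 h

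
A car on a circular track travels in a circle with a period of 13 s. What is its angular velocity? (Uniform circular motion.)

ω = 2π/T = 2π/13 = 0.4833 rad/s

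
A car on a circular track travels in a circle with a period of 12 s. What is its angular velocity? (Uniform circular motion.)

ω = 2π/T = 2π/12 = 0.5236 rad/s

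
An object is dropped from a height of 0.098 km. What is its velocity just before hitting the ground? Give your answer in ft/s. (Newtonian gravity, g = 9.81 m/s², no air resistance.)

h = 0.098 km × 1000.0 = 98.0 m
v = √(2gh) = √(2 × 9.81 × 98.0) = 43.8493 m/s
v = 43.8493 m/s / 0.3048 = 143.9 ft/s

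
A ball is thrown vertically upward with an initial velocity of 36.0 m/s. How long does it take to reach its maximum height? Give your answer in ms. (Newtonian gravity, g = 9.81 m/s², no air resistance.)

t_up = v₀ / g = 36.0 / 9.81 = 3.66972 s
t_up = 3.66972 s / 0.001 = 3670 ms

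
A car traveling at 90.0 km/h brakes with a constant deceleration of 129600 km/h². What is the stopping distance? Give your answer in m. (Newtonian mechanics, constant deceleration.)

v₀ = 90.0 km/h × 0.2777777777777778 = 25.0 m/s
a = 129600 km/h² × 7.716049382716049e-05 = 10.0 m/s²
d = v₀² / (2a) = 25.0² / (2 × 10.0) = 625.0 / 20.0 = 31.25 m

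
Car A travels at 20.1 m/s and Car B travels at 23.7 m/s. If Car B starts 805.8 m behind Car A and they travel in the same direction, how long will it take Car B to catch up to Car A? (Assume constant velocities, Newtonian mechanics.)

Relative speed: v_rel = 23.7 - 20.1 = 3.6 m/s
Time to catch: t = d₀/v_rel = 805.8/3.6 = 223.83 s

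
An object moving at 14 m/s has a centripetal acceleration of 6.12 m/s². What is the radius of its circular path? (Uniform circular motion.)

r = v²/a_c = 14²/6.12 = 32.03 m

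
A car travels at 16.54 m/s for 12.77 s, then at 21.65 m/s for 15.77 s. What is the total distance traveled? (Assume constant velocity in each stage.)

d₁ = v₁t₁ = 16.54 × 12.77 = 211.2158 m
d₂ = v₂t₂ = 21.65 × 15.77 = 341.4205 m
d_total = 211.2158 + 341.4205 = 552.64 m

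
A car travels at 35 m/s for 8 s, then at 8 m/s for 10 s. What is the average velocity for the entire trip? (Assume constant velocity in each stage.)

d₁ = v₁t₁ = 35 × 8 = 280 m
d₂ = v₂t₂ = 8 × 10 = 80 m
d_total = 360 m, t_total = 18 s
v_avg = d_total/t_total = 360/18 = 20.0 m/s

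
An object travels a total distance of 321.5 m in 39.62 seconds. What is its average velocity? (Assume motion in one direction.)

v_avg = Δd / Δt = 321.5 / 39.62 = 8.11 m/s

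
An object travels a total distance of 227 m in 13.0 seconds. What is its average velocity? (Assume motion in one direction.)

v_avg = Δd / Δt = 227 / 13.0 = 17.46 m/s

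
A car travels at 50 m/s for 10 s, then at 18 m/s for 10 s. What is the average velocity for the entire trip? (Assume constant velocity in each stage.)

d₁ = v₁t₁ = 50 × 10 = 500 m
d₂ = v₂t₂ = 18 × 10 = 180 m
d_total = 680 m, t_total = 20 s
v_avg = d_total/t_total = 680/20 = 34.0 m/s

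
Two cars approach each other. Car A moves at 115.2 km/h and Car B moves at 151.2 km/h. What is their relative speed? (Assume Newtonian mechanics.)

v_rel = v_A + v_B = 115.2 + 151.2 = 266.4 km/h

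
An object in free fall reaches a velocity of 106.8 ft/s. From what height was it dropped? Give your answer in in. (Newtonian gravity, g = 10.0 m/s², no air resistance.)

v = 106.8 ft/s × 0.3048 = 32.5526 m/s
h = v² / (2g) = 32.5526² / (2 × 10.0) = 52.9836 m
h = 52.9836 m / 0.0254 = 2086 in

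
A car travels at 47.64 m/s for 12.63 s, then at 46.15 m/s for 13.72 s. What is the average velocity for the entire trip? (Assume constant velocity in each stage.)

d₁ = v₁t₁ = 47.64 × 12.63 = 601.6932 m
d₂ = v₂t₂ = 46.15 × 13.72 = 633.178 m
d_total = 1234.8712 m, t_total = 26.35 s
v_avg = d_total/t_total = 1234.8712/26.35 = 46.86 m/s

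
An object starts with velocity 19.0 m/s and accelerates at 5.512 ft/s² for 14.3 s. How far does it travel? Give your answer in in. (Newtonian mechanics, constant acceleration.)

a = 5.512 ft/s² × 0.3048 = 1.68006 m/s²
d = v₀ × t + ½ × a × t² = 19.0 × 14.3 + 0.5 × 1.68006 × 14.3² = 443.478 m
d = 443.478 m / 0.0254 = 17460 in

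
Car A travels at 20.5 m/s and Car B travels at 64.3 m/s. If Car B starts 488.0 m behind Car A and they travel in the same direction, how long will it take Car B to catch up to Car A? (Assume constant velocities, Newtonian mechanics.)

Relative speed: v_rel = 64.3 - 20.5 = 43.8 m/s
Time to catch: t = d₀/v_rel = 488.0/43.8 = 11.14 s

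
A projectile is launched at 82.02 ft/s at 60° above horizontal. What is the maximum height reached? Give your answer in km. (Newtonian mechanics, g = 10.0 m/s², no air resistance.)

v₀ = 82.02 ft/s × 0.3048 = 24.9997 m/s
H = v₀² × sin²(θ) / (2g) = 24.9997² × sin(60°)² / (2 × 10.0) = 624.985 × 0.75 / 20.0 = 23.4369 m
H = 23.4369 m / 1000.0 = 0.02344 km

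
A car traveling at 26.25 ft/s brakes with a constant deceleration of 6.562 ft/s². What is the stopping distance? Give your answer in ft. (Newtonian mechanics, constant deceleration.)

v₀ = 26.25 ft/s × 0.3048 = 8.001 m/s
a = 6.562 ft/s² × 0.3048 = 2.0001 m/s²
d = v₀² / (2a) = 8.001² / (2 × 2.0001) = 64.016 / 4.0002 = 16.0032 m
d = 16.0032 m / 0.3048 = 52.5 ft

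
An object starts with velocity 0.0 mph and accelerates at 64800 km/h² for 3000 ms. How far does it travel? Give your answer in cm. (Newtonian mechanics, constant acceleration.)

v₀ = 0.0 mph × 0.44704 = 0.0 m/s
a = 64800 km/h² × 7.716049382716049e-05 = 5.0 m/s²
t = 3000 ms × 0.001 = 3.0 s
d = v₀ × t + ½ × a × t² = 0.0 × 3.0 + 0.5 × 5.0 × 3.0² = 22.5 m
d = 22.5 m / 0.01 = 2250 cm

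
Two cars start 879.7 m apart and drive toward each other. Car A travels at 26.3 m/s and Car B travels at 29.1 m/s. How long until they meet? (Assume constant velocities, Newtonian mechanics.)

Combined speed: v_combined = 26.3 + 29.1 = 55.4 m/s
Time to meet: t = d/v_combined = 879.7/55.4 = 15.88 s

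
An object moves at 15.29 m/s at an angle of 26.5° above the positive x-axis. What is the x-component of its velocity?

vₓ = v cos(θ) = 15.29 × cos(26.5°) = 13.68 m/s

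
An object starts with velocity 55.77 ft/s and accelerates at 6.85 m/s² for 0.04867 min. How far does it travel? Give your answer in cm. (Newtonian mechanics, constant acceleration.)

v₀ = 55.77 ft/s × 0.3048 = 16.9987 m/s
t = 0.04867 min × 60.0 = 2.9202 s
d = v₀ × t + ½ × a × t² = 16.9987 × 2.9202 + 0.5 × 6.85 × 2.9202² = 78.8465 m
d = 78.8465 m / 0.01 = 7885 cm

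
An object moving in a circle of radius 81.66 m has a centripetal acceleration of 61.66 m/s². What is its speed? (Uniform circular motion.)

v = √(a_c × r) = √(61.66 × 81.66) = 70.96 m/s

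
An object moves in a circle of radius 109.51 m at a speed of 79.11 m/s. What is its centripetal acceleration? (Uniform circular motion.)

a_c = v²/r = 79.11²/109.51 = 6258.3921/109.51 = 57.15 m/s²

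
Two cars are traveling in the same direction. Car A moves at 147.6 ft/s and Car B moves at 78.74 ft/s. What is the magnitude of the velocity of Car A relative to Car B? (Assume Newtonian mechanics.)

v_rel = |v_A - v_B| = |147.6 - 78.74| = 68.86 ft/s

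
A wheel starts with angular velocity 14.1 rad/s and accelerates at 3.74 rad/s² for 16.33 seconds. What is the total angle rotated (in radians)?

θ = ω₀t + ½αt² = 14.1×16.33 + ½×3.74×16.33² = 728.92 rad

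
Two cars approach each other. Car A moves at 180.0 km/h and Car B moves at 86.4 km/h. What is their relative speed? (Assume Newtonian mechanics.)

v_rel = v_A + v_B = 180.0 + 86.4 = 266.4 km/h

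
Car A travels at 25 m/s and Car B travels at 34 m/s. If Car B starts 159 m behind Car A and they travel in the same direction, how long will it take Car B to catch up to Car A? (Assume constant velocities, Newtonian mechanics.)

Relative speed: v_rel = 34 - 25 = 9 m/s
Time to catch: t = d₀/v_rel = 159/9 = 17.67 s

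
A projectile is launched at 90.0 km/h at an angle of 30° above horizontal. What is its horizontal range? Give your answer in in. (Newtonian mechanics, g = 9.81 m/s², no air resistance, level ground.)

v₀ = 90.0 km/h × 0.2777777777777778 = 25.0 m/s
R = v₀² × sin(2θ) / g = 25.0² × sin(2 × 30°) / 9.81 = 625.0 × 0.866025 / 9.81 = 55.1749 m
R = 55.1749 m / 0.0254 = 2172 in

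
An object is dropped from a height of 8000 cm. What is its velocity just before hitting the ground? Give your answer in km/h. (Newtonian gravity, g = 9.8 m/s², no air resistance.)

h = 8000 cm × 0.01 = 80.0 m
v = √(2gh) = √(2 × 9.8 × 80.0) = 39.598 m/s
v = 39.598 m/s / 0.2777777777777778 = 142.6 km/h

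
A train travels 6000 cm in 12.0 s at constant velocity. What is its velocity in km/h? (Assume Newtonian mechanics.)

d = 6000 cm × 0.01 = 60.0 m
v = d / t = 60.0 / 12.0 = 5.0 m/s
v = 5.0 m/s / 0.2777777777777778 = 18.0 km/h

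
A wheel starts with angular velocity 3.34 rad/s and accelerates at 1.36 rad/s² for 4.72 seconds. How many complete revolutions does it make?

θ = ω₀t + ½αt² = 3.34×4.72 + ½×1.36×4.72² = 30.914112 rad
Total revolutions = θ/(2π) = 30.914112/(2π) = 4.92
Complete revolutions = ⌊4.92⌋ = 4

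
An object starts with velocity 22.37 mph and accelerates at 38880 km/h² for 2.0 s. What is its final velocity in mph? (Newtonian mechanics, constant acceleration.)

v₀ = 22.37 mph × 0.44704 = 10.0003 m/s
a = 38880 km/h² × 7.716049382716049e-05 = 3.0 m/s²
v = v₀ + a × t = 10.0003 + 3.0 × 2.0 = 16.0003 m/s
v = 16.0003 m/s / 0.44704 = 35.79 mph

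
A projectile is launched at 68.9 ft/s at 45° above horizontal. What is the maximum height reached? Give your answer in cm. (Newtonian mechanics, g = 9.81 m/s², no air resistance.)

v₀ = 68.9 ft/s × 0.3048 = 21.0007 m/s
H = v₀² × sin²(θ) / (2g) = 21.0007² × sin(45°)² / (2 × 9.81) = 441.029 × 0.5 / 19.62 = 11.2393 m
H = 11.2393 m / 0.01 = 1124 cm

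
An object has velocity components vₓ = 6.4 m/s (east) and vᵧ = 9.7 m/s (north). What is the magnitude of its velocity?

|v| = √(vₓ² + vᵧ²) = √(6.4² + 9.7²) = √(135.05) = 11.62 m/s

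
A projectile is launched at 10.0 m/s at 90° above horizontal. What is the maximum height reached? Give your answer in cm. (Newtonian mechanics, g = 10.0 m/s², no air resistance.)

H = v₀² × sin²(θ) / (2g) = 10.0² × sin(90°)² / (2 × 10.0) = 100.0 × 1.0 / 20.0 = 5.0 m
H = 5.0 m / 0.01 = 500.0 cm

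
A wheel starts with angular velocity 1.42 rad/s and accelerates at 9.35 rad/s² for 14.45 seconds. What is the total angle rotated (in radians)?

θ = ω₀t + ½αt² = 1.42×14.45 + ½×9.35×14.45² = 996.67 rad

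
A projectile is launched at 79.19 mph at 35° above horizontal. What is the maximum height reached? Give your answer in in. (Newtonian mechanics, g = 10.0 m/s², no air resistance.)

v₀ = 79.19 mph × 0.44704 = 35.4011 m/s
H = v₀² × sin²(θ) / (2g) = 35.4011² × sin(35°)² / (2 × 10.0) = 1253.24 × 0.32899 / 20.0 = 20.6152 m
H = 20.6152 m / 0.0254 = 811.6 in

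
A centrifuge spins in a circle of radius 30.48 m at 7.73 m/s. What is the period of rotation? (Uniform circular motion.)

T = 2πr/v = 2π×30.48/7.73 = 24.78 s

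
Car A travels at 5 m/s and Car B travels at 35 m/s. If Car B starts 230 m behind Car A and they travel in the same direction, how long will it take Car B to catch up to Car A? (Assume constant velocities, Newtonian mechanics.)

Relative speed: v_rel = 35 - 5 = 30 m/s
Time to catch: t = d₀/v_rel = 230/30 = 7.67 s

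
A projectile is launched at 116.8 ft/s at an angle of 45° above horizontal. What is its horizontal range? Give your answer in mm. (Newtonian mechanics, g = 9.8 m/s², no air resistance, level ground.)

v₀ = 116.8 ft/s × 0.3048 = 35.6006 m/s
R = v₀² × sin(2θ) / g = 35.6006² × sin(2 × 45°) / 9.8 = 1267.4 × 1.0 / 9.8 = 129.327 m
R = 129.327 m / 0.001 = 129300 mm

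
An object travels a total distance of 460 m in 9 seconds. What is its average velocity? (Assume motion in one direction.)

v_avg = Δd / Δt = 460 / 9 = 51.11 m/s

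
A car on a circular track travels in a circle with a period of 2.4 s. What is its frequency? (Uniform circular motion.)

f = 1/T = 1/2.4 = 0.4167 Hz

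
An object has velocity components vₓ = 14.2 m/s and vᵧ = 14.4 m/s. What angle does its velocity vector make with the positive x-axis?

θ = arctan(vᵧ/vₓ) = arctan(14.4/14.2) = 45.4°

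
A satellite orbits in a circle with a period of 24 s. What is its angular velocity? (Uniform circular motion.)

ω = 2π/T = 2π/24 = 0.2618 rad/s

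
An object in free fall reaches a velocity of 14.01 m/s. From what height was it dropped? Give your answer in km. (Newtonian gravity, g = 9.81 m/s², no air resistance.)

h = v² / (2g) = 14.01² / (2 × 9.81) = 10.0041 m
h = 10.0041 m / 1000.0 = 0.01 km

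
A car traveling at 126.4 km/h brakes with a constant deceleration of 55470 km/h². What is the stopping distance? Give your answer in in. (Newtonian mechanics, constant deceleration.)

v₀ = 126.4 km/h × 0.2777777777777778 = 35.1111 m/s
a = 55470 km/h² × 7.716049382716049e-05 = 4.28009 m/s²
d = v₀² / (2a) = 35.1111² / (2 × 4.28009) = 1232.79 / 8.56018 = 144.014 m
d = 144.014 m / 0.0254 = 5670 in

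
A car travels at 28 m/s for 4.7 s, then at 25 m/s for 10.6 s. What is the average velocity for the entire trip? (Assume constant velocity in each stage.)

d₁ = v₁t₁ = 28 × 4.7 = 131.6 m
d₂ = v₂t₂ = 25 × 10.6 = 265.0 m
d_total = 396.6 m, t_total = 15.3 s
v_avg = d_total/t_total = 396.6/15.3 = 25.92 m/s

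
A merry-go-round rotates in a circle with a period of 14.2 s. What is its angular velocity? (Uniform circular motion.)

ω = 2π/T = 2π/14.2 = 0.4425 rad/s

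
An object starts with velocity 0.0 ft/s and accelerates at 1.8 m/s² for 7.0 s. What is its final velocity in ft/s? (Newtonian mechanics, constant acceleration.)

v₀ = 0.0 ft/s × 0.3048 = 0.0 m/s
v = v₀ + a × t = 0.0 + 1.8 × 7.0 = 12.6 m/s
v = 12.6 m/s / 0.3048 = 41.34 ft/s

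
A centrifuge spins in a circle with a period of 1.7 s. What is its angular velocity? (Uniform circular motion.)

ω = 2π/T = 2π/1.7 = 3.696 rad/s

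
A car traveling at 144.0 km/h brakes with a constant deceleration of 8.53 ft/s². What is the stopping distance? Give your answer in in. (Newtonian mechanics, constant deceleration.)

v₀ = 144.0 km/h × 0.2777777777777778 = 40.0 m/s
a = 8.53 ft/s² × 0.3048 = 2.59994 m/s²
d = v₀² / (2a) = 40.0² / (2 × 2.59994) = 1600.0 / 5.19988 = 307.699 m
d = 307.699 m / 0.0254 = 12110 in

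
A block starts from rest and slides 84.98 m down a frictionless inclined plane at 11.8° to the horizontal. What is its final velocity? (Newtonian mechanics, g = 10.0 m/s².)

a = g sin(θ) = 10.0 × sin(11.8°) = 2.045 m/s²
v = √(2ad) = √(2 × 2.045 × 84.98) = 18.64 m/s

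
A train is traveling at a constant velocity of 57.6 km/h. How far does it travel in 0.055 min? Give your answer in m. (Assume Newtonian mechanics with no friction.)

v = 57.6 km/h × 0.2777777777777778 = 16.0 m/s
t = 0.055 min × 60.0 = 3.3 s
d = v × t = 16.0 × 3.3 = 52.8 m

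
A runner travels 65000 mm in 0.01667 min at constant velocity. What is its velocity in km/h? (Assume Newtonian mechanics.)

d = 65000 mm × 0.001 = 65.0 m
t = 0.01667 min × 60.0 = 1.0002 s
v = d / t = 65.0 / 1.0002 = 64.987 m/s
v = 64.987 m/s / 0.2777777777777778 = 234.0 km/h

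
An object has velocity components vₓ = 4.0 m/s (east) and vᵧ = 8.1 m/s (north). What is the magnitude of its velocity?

|v| = √(vₓ² + vᵧ²) = √(4.0² + 8.1²) = √(81.61) = 9.03 m/s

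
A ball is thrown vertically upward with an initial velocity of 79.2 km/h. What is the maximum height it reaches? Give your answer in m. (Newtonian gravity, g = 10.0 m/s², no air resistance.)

v₀ = 79.2 km/h × 0.2777777777777778 = 22.0 m/s
h_max = v₀² / (2g) = 22.0² / (2 × 10.0) = 484.0 / 20.0 = 24.2 m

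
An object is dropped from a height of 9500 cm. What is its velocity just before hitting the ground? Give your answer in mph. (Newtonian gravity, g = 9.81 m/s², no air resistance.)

h = 9500 cm × 0.01 = 95.0 m
v = √(2gh) = √(2 × 9.81 × 95.0) = 43.1729 m/s
v = 43.1729 m/s / 0.44704 = 96.58 mph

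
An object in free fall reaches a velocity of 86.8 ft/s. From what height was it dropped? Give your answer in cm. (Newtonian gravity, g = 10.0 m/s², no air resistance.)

v = 86.8 ft/s × 0.3048 = 26.4566 m/s
h = v² / (2g) = 26.4566² / (2 × 10.0) = 34.9976 m
h = 34.9976 m / 0.01 = 3500 cm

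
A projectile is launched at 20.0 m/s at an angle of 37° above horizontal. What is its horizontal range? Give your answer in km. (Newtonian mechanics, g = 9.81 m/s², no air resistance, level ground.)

R = v₀² × sin(2θ) / g = 20.0² × sin(2 × 37°) / 9.81 = 400.0 × 0.961262 / 9.81 = 39.1952 m
R = 39.1952 m / 1000.0 = 0.0392 km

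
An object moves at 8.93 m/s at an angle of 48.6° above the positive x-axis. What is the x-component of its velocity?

vₓ = v cos(θ) = 8.93 × cos(48.6°) = 5.91 m/s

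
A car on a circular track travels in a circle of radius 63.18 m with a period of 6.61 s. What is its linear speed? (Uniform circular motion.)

v = 2πr/T = 2π×63.18/6.61 = 60.06 m/s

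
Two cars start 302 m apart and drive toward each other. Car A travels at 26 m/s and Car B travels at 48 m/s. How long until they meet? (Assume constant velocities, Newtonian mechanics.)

Combined speed: v_combined = 26 + 48 = 74 m/s
Time to meet: t = d/v_combined = 302/74 = 4.08 s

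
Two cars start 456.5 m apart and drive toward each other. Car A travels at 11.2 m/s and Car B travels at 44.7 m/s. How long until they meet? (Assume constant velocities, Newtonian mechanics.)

Combined speed: v_combined = 11.2 + 44.7 = 55.9 m/s
Time to meet: t = d/v_combined = 456.5/55.9 = 8.17 s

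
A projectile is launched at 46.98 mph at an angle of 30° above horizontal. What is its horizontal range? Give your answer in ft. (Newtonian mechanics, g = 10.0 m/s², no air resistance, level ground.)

v₀ = 46.98 mph × 0.44704 = 21.0019 m/s
R = v₀² × sin(2θ) / g = 21.0019² × sin(2 × 30°) / 10.0 = 441.08 × 0.866025 / 10.0 = 38.1986 m
R = 38.1986 m / 0.3048 = 125.3 ft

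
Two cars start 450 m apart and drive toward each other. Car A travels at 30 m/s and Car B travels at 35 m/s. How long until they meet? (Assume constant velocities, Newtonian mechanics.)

Combined speed: v_combined = 30 + 35 = 65 m/s
Time to meet: t = d/v_combined = 450/65 = 6.92 s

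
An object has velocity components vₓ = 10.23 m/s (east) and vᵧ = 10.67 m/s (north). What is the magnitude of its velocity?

|v| = √(vₓ² + vᵧ²) = √(10.23² + 10.67²) = √(218.5018) = 14.78 m/s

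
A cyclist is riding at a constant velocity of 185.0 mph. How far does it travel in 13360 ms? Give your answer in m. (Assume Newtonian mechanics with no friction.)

v = 185.0 mph × 0.44704 = 82.7024 m/s
t = 13360 ms × 0.001 = 13.36 s
d = v × t = 82.7024 × 13.36 = 1105 m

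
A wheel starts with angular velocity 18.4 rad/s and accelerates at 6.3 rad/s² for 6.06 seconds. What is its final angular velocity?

ω = ω₀ + αt = 18.4 + 6.3 × 6.06 = 56.58 rad/s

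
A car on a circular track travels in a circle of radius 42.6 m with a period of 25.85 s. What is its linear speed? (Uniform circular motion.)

v = 2πr/T = 2π×42.6/25.85 = 10.35 m/s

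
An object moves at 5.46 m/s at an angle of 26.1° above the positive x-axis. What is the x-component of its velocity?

vₓ = v cos(θ) = 5.46 × cos(26.1°) = 4.9 m/s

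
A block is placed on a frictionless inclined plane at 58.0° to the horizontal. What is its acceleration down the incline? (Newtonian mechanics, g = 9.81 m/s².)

a = g sin(θ) = 9.81 × sin(58.0°) = 9.81 × 0.848 = 8.32 m/s²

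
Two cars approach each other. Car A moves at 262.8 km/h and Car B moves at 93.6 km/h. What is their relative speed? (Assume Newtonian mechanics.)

v_rel = v_A + v_B = 262.8 + 93.6 = 356.4 km/h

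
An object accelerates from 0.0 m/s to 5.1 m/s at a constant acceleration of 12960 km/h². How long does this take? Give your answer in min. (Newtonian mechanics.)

a = 12960 km/h² × 7.716049382716049e-05 = 1.0 m/s²
t = (v - v₀) / a = (5.1 - 0.0) / 1.0 = 5.1 s
t = 5.1 s / 60.0 = 0.085 min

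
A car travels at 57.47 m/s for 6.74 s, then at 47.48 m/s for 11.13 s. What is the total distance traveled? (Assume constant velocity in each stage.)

d₁ = v₁t₁ = 57.47 × 6.74 = 387.3478 m
d₂ = v₂t₂ = 47.48 × 11.13 = 528.4524 m
d_total = 387.3478 + 528.4524 = 915.8 m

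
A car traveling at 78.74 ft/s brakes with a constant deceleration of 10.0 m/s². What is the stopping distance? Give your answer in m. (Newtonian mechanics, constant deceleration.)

v₀ = 78.74 ft/s × 0.3048 = 24.0 m/s
d = v₀² / (2a) = 24.0² / (2 × 10.0) = 576.0 / 20.0 = 28.8 m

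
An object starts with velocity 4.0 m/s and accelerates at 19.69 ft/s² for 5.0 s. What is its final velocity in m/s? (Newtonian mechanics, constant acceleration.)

a = 19.69 ft/s² × 0.3048 = 6.00151 m/s²
v = v₀ + a × t = 4.0 + 6.00151 × 5.0 = 34.01 m/s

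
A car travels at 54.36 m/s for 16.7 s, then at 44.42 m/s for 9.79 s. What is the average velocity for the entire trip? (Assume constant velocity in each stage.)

d₁ = v₁t₁ = 54.36 × 16.7 = 907.812 m
d₂ = v₂t₂ = 44.42 × 9.79 = 434.8718 m
d_total = 1342.6838 m, t_total = 26.49 s
v_avg = d_total/t_total = 1342.6838/26.49 = 50.69 m/s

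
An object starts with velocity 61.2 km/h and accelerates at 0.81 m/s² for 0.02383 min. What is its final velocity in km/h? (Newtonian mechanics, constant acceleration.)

v₀ = 61.2 km/h × 0.2777777777777778 = 17.0 m/s
t = 0.02383 min × 60.0 = 1.4298 s
v = v₀ + a × t = 17.0 + 0.81 × 1.4298 = 18.1581 m/s
v = 18.1581 m/s / 0.2777777777777778 = 65.37 km/h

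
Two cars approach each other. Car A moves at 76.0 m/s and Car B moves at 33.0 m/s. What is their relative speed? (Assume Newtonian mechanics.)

v_rel = v_A + v_B = 76.0 + 33.0 = 109.0 m/s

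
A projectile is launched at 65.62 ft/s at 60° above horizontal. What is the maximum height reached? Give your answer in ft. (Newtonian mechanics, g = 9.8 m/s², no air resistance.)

v₀ = 65.62 ft/s × 0.3048 = 20.001 m/s
H = v₀² × sin²(θ) / (2g) = 20.001² × sin(60°)² / (2 × 9.8) = 400.04 × 0.75 / 19.6 = 15.3077 m
H = 15.3077 m / 0.3048 = 50.22 ft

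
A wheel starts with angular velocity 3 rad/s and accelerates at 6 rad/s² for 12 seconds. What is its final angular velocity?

ω = ω₀ + αt = 3 + 6 × 12 = 75 rad/s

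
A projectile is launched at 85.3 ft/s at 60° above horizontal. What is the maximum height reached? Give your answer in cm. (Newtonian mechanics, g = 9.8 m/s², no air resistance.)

v₀ = 85.3 ft/s × 0.3048 = 25.9994 m/s
H = v₀² × sin²(θ) / (2g) = 25.9994² × sin(60°)² / (2 × 9.8) = 675.969 × 0.75 / 19.6 = 25.8662 m
H = 25.8662 m / 0.01 = 2587 cm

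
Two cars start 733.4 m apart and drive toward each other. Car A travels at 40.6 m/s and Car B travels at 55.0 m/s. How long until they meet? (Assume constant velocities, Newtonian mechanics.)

Combined speed: v_combined = 40.6 + 55.0 = 95.6 m/s
Time to meet: t = d/v_combined = 733.4/95.6 = 7.67 s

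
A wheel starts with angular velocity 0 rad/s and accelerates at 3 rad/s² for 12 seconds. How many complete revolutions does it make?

θ = ω₀t + ½αt² = 0×12 + ½×3×12² = 216.0 rad
Total revolutions = θ/(2π) = 216.0/(2π) = 34.38
Complete revolutions = ⌊34.38⌋ = 34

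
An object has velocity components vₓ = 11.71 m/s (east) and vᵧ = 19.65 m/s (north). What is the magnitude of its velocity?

|v| = √(vₓ² + vᵧ²) = √(11.71² + 19.65²) = √(523.2466) = 22.87 m/s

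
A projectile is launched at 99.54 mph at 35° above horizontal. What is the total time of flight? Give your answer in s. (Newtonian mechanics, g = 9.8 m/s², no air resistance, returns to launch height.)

v₀ = 99.54 mph × 0.44704 = 44.4984 m/s
T = 2 × v₀ × sin(θ) / g = 2 × 44.4984 × sin(35°) / 9.8 = 2 × 44.4984 × 0.573576 / 9.8 = 5.209 s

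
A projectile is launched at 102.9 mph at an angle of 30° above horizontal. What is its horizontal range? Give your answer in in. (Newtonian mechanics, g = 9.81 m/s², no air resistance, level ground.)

v₀ = 102.9 mph × 0.44704 = 46.0004 m/s
R = v₀² × sin(2θ) / g = 46.0004² × sin(2 × 30°) / 9.81 = 2116.04 × 0.866025 / 9.81 = 186.804 m
R = 186.804 m / 0.0254 = 7354 in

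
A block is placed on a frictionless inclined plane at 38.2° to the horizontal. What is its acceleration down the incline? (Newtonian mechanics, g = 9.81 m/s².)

a = g sin(θ) = 9.81 × sin(38.2°) = 9.81 × 0.6184 = 6.07 m/s²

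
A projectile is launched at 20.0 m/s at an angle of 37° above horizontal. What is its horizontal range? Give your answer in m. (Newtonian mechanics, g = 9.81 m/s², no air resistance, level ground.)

R = v₀² × sin(2θ) / g = 20.0² × sin(2 × 37°) / 9.81 = 400.0 × 0.961262 / 9.81 = 39.2 m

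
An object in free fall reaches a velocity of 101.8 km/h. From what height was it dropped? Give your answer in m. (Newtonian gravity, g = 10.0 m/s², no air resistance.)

v = 101.8 km/h × 0.2777777777777778 = 28.2778 m/s
h = v² / (2g) = 28.2778² / (2 × 10.0) = 39.98 m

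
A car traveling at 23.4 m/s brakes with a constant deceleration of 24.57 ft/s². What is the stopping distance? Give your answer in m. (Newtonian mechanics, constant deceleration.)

a = 24.57 ft/s² × 0.3048 = 7.48894 m/s²
d = v₀² / (2a) = 23.4² / (2 × 7.48894) = 547.56 / 14.9779 = 36.56 m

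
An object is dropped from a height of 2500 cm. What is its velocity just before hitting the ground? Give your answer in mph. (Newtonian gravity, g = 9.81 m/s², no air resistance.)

h = 2500 cm × 0.01 = 25.0 m
v = √(2gh) = √(2 × 9.81 × 25.0) = 22.1472 m/s
v = 22.1472 m/s / 0.44704 = 49.54 mph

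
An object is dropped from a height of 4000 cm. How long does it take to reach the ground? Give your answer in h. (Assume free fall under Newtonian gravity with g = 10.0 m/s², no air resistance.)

h = 4000 cm × 0.01 = 40.0 m
t = √(2h/g) = √(2 × 40.0 / 10.0) = 2.82843 s
t = 2.82843 s / 3600.0 = 0.0007857 h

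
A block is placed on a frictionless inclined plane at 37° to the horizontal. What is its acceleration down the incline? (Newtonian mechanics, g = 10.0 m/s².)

a = g sin(θ) = 10.0 × sin(37°) = 10.0 × 0.6018 = 6.02 m/s²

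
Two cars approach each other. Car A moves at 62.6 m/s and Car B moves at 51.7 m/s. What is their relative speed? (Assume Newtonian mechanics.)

v_rel = v_A + v_B = 62.6 + 51.7 = 114.3 m/s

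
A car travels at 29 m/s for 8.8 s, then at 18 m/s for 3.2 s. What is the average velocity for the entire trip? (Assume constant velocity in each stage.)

d₁ = v₁t₁ = 29 × 8.8 = 255.2 m
d₂ = v₂t₂ = 18 × 3.2 = 57.6 m
d_total = 312.8 m, t_total = 12.0 s
v_avg = d_total/t_total = 312.8/12.0 = 26.07 m/s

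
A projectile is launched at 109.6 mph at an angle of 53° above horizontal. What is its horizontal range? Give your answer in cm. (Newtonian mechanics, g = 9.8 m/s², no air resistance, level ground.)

v₀ = 109.6 mph × 0.44704 = 48.9956 m/s
R = v₀² × sin(2θ) / g = 48.9956² × sin(2 × 53°) / 9.8 = 2400.57 × 0.961262 / 9.8 = 235.467 m
R = 235.467 m / 0.01 = 23550 cm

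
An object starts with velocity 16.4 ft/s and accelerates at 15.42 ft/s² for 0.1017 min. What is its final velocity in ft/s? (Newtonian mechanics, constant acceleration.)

v₀ = 16.4 ft/s × 0.3048 = 4.99872 m/s
a = 15.42 ft/s² × 0.3048 = 4.70002 m/s²
t = 0.1017 min × 60.0 = 6.102 s
v = v₀ + a × t = 4.99872 + 4.70002 × 6.102 = 33.6782 m/s
v = 33.6782 m/s / 0.3048 = 110.5 ft/s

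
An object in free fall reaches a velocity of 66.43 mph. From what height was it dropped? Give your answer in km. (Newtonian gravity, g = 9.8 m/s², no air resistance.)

v = 66.43 mph × 0.44704 = 29.6969 m/s
h = v² / (2g) = 29.6969² / (2 × 9.8) = 44.9952 m
h = 44.9952 m / 1000.0 = 0.045 km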